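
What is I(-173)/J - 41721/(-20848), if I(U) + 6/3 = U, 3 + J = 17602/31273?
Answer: 117276262657/1588972016 ≈ 73.806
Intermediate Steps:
J = -76217/31273 (J = -3 + 17602/31273 = -76217/31273 ≈ -2.4371)
I(U) = -2 + U
I(-173)/J - 41721/(-20848) = (-2 - 173)/(-76217/31273) - 41721/(-20848) = -175*(-31273/76217) - 41721*(-1/20848) = 5472775/76217 + 41721/20848 = 117276262657/1588972016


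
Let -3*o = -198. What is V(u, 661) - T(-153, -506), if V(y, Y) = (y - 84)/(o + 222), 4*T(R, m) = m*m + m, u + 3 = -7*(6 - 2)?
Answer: -18398275/288 ≈ -63883.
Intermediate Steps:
o = 66 (o = -⅓*(-198) = 66)
u = -31 (u = -3 - 7*(6 - 2) = -3 - 7*4 = -3 - 28 = -31)
T(R, m) = m/4 + m²/4 (T(R, m) = (m*m + m)/4 = (m² + m)/4 = (m + m²)/4 = m/4 + m²/4)
V(y, Y) = -7/24 + y/288 (V(y, Y) = (y - 84)/(66 + 222) = (-84 + y)/288 = (-84 + y)*(1/288) = -7/24 + y/288)
V(u, 661) - T(-153, -506) = (-7/24 + (1/288)*(-31)) - (-506)*(1 - 506)/4 = (-7/24 - 31/288) - (-506)*(-505)/4 = -115/288 - 1*127765/2 = -115/288 - 127765/2 = -18398275/288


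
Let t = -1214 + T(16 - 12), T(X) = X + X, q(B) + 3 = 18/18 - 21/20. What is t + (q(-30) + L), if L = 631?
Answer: -11561/20 ≈ -578.05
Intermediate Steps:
q(B) = -61/20 (q(B) = -3 + (18/18 - 21/20) = -3 + (18*(1/18) - 21*1/20) = -3 + (1 - 21/20) = -3 - 1/20 = -61/20)
T(X) = 2*X
t = -1206 (t = -1214 + 2*(16 - 12) = -1214 + 2*4 = -1214 + 8 = -1206)
t + (q(-30) + L) = -1206 + (-61/20 + 631) = -1206 + 12559/20 = -11561/20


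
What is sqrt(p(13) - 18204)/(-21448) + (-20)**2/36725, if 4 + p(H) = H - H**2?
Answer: 16/1469 - I*sqrt(4591)/10724 ≈ 0.010892 - 0.0063182*I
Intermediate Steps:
p(H) = -4 + H - H**2 (p(H) = -4 + (H - H**2) = -4 + H - H**2)
sqrt(p(13) - 18204)/(-21448) + (-20)**2/36725 = sqrt((-4 + 13 - 1*13**2) - 18204)/(-21448) + (-20)**2/36725 = sqrt((-4 + 13 - 1*169) - 18204)*(-1/21448) + 400*(1/36725) = sqrt((-4 + 13 - 169) - 18204)*(-1/21448) + 16/1469 = sqrt(-160 - 18204)*(-1/21448) + 16/1469 = sqrt(-18364)*(-1/21448) + 16/1469 = (2*I*sqrt(4591))*(-1/21448) + 16/1469 = -I*sqrt(4591)/10724 + 16/1469 = 16/1469 - I*sqrt(4591)/10724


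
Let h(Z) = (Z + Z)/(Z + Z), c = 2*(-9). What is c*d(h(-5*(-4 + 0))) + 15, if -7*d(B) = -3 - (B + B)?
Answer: 15/7 ≈ 2.1429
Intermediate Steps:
c = -18
h(Z) = 1 (h(Z) = (2*Z)/((2*Z)) = (2*Z)*(1/(2*Z)) = 1)
d(B) = 3/7 + 2*B/7 (d(B) = -(-3 - (B + B))/7 = -(-3 - 2*B)/7 = 3/7 + 2*B/7)
c*d(h(-5*(-4 + 0))) + 15 = -18*(3/7 + (2/7)*1) + 15 = -18*(3/7 + 2/7) + 15 = -18*5/7 + 15 = -90/7 + 15 = 15/7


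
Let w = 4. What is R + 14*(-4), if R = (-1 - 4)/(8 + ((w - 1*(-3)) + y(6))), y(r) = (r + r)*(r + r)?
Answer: -8909/159 ≈ -56.031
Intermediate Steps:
y(r) = 4*r**2 (y(r) = (2*r)*(2*r) = 4*r**2)
R = -5/159 (R = (-1 - 4)/(8 + ((4 - 1*(-3)) + 4*6**2)) = -5/(8 + ((4 + 3) + 4*36)) = -5/(8 + (7 + 144)) = -5/(8 + 151) = -5/159 ≈ -0.031447)
R + 14*(-4) = -5/159 + 14*(-4) = -5/159 - 56 = -8909/159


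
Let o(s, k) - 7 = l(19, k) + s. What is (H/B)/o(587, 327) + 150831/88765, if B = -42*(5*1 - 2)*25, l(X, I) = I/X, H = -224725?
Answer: 235861913893/129884321070 ≈ 1.8159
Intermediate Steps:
o(s, k) = 7 + s + k/19 (o(s, k) = 7 + (k/19 + s) = 7 + (s + k/19) = 7 + s + k/19)
B = -3150 (B = -42*(5 - 2)*25 = -42*3*25 = -126*25 = -3150)
(H/B)/o(587, 327) + 150831/88765 = (-224725/(-3150))/(7 + 587 + (1/19)*327) + 150831/88765 = (-224725*(-1/3150))/(7 + 587 + 327/19) + 150831*(1/88765) = 8989/(126*(11613/19)) + 150831/88765 = (8989/126)*(19/11613) + 150831/88765 = 170791/1463238 + 150831/88765 = 235861913893/129884321070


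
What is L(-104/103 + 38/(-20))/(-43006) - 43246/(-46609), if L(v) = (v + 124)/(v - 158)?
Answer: 308249696974119/332214289833998 ≈ 0.92786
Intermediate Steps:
L(v) = (124 + v)/(-158 + v)
L(-104/103 + 38/(-20))/(-43006) - 43246/(-46609) = ((124 + (-104/103 + 38/(-20)))/(-158 + (-104/103 + 38/(-20))))/(-43006) - 43246/(-46609) = ((124 + (-104*1/103 + 38*(-1/20)))/(-158 + (-104*1/103 + 38*(-1/20))))*(-1/43006) - 43246*(-1/46609) = ((124 + (-104/103 - 19/10))/(-158 + (-104/103 - 19/10)))*(-1/43006) + 43246/46609 = ((124 - 2997/1030)/(-158 - 2997/1030))*(-1/43006) + 43246/46609 = ((124723/1030)/(-165737/1030))*(-1/43006) + 43246/46609 = -1030/165737*124723/1030*(-1/43006) + 43246/46609 = -124723/165737*(-1/43006) + 43246/46609 = 124723/7127685422 + 43246/46609 = 308249696974119/332214289833998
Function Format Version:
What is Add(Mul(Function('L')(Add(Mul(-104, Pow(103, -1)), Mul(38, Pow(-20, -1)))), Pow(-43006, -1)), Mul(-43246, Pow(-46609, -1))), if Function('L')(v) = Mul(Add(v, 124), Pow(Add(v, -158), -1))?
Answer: Rational(308249696974119, 332214289833998) ≈ 0.92786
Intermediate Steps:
Function('L')(v) = Mul(Pow(Add(-158, v), -1), Add(124, v)) (Function('L')(v) = Mul(Add(124, v), Pow(Add(-158, v), -1)) = Mul(Pow(Add(-158, v), -1), Add(124, v)))
Add(Mul(Function('L')(Add(Mul(-104, Pow(103, -1)), Mul(38, Pow(-20, -1)))), Pow(-43006, -1)), Mul(-43246, Pow(-46609, -1))) = Add(Mul(Mul(Pow(Add(-158, Add(Mul(-104, Pow(103, -1)), Mul(38, Pow(-20, -1)))), -1), Add(124, Add(Mul(-104, Pow(103, -1)), Mul(38, Pow(-20, -1))))), Pow(-43006, -1)), Mul(-43246, Pow(-46609, -1))) = Add(Mul(Mul(Pow(Add(-158, Add(Mul(-104, Rational(1, 103)), Mul(38, Rational(-1, 20)))), -1), Add(124, Add(Mul(-104, Rational(1, 103)), Mul(38, Rational(-1, 20))))), Rational(-1, 43006)), Mul(-43246, Rational(-1, 46609))) = Add(Mul(Mul(Pow(Add(-158, Add(Rational(-104, 103), Rational(-19, 10))), -1), Add(124, Add(Rational(-104, 103), Rational(-19, 10)))), Rational(-1, 43006)), Rational(43246, 46609)) = Add(Mul(Mul(Pow(Add(-158, Rational(-2997, 1030)), -1), Add(124, Rational(-2997, 1030))), Rational(-1, 43006)), Rational(43246, 46609)) = Add(Mul(Mul(Pow(Rational(-165737, 1030), -1), Rational(124723, 1030)), Rational(-1, 43006)), Rational(43246, 46609)) = Add(Mul(Mul(Rational(-1030, 165737), Rational(124723, 1030)), Rational(-1, 43006)), Rational(43246, 46609)) = Add(Mul(Rational(-124723, 165737), Rational(-1, 43006)), Rational(43246, 46609)) = Add(Rational(124723, 7127685422), Rational(43246, 46609)) = Rational(308249696974119, 332214289833998)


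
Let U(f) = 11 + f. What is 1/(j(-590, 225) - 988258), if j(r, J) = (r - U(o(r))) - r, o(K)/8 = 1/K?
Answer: -295/291539351 ≈ -1.0119e-6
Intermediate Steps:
o(K) = 8/K
j(r, J) = -11 - 8/r (j(r, J) = (r - (11 + 8/r)) - r = (r + (-11 - 8/r)) - r = (-11 + r - 8/r) - r = -11 - 8/r)
1/(j(-590, 225) - 988258) = 1/((-11 - 8/(-590)) - 988258) = 1/((-11 - 8*(-1/590)) - 988258) = 1/((-11 + 4/295) - 988258) = 1/(-3241/295 - 988258) = 1/(-291539351/295) = -295/291539351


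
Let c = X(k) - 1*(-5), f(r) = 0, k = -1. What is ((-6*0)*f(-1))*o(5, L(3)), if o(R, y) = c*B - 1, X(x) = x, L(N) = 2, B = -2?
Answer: 0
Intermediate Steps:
c = 4 (c = -1 - 1*(-5) = -1 + 5 = 4)
o(R, y) = -9 (o(R, y) = 4*(-2) - 1 = -8 - 1 = -9)
((-6*0)*f(-1))*o(5, L(3)) = (-6*0*0)*(-9) = (0*0)*(-9) = 0*(-9) = 0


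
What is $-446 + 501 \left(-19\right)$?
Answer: $-9965$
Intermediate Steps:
$-446 + 501 \left(-19\right) = -446 - 9519 = -9965$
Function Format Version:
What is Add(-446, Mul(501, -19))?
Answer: -9965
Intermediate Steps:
Add(-446, Mul(501, -19)) = Add(-446, -9519) = -9965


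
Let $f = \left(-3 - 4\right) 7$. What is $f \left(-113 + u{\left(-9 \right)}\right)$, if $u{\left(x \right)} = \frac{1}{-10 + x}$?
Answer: $\frac{105252}{19} \approx 5539.6$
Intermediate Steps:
$f = -49$ ($f = \left(-7\right) 7 = -49$)
$f \left(-113 + u{\left(-9 \right)}\right) = - 49 \left(-113 + \frac{1}{-10 - 9}\right) = - 49 \left(-113 + \frac{1}{-19}\right) = - 49 \left(-113 - \frac{1}{19}\right) = \left(-49\right) \left(- \frac{2148}{19}\right) = \frac{105252}{19}$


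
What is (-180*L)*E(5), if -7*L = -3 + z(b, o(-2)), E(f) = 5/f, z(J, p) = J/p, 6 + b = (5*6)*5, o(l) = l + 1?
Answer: -3780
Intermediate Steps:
o(l) = 1 + l
b = 144 (b = -6 + (5*6)*5 = -6 + 30*5 = -6 + 150 = 144)
L = 21 (L = -(-3 + 144/(1 - 2))/7 = -(-3 + 144/(-1))/7 = -(-3 + 144*(-1))/7 = -(-3 - 144)/7 = -⅐*(-147) = 21)
(-180*L)*E(5) = (-180*21)*(5/5) = (-36*105)*(5*(⅕)) = -3780*1 = -3780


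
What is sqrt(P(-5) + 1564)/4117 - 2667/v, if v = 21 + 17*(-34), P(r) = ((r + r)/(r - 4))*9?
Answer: 2667/557 + sqrt(1574)/4117 ≈ 4.7978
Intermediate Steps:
P(r) = 18*r/(-4 + r) (P(r) = ((2*r)/(-4 + r))*9 = (2*r/(-4 + r))*9 = 18*r/(-4 + r))
v = -557 (v = 21 - 578 = -557)
sqrt(P(-5) + 1564)/4117 - 2667/v = sqrt(18*(-5)/(-4 - 5) + 1564)/4117 - 2667/(-557) = sqrt(18*(-5)/(-9) + 1564)*(1/4117) - 2667*(-1/557) = sqrt(18*(-5)*(-1/9) + 1564)*(1/4117) + 2667/557 = sqrt(10 + 1564)*(1/4117) + 2667/557 = sqrt(1574)*(1/4117) + 2667/557 = sqrt(1574)/4117 + 2667/557 = 2667/557 + sqrt(1574)/4117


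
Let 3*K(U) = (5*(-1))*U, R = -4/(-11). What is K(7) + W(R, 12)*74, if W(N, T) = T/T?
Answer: 187/3 ≈ 62.333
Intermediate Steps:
R = 4/11 (R = -4*(-1/11) = 4/11 ≈ 0.36364)
K(U) = -5*U/3 (K(U) = ((5*(-1))*U)/3 = (-5*U)/3 = -5*U/3)
W(N, T) = 1
K(7) + W(R, 12)*74 = -5/3*7 + 1*74 = -35/3 + 74 = 187/3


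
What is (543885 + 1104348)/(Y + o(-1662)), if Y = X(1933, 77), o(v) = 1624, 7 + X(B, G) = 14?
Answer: 1648233/1631 ≈ 1010.6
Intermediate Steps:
X(B, G) = 7 (X(B, G) = -7 + 14 = 7)
Y = 7
(543885 + 1104348)/(Y + o(-1662)) = (543885 + 1104348)/(7 + 1624) = 1648233/1631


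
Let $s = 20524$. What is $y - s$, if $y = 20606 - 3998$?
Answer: $-3916$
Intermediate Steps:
$y = 16608$
$y - s = 16608 - 20524 = -3916$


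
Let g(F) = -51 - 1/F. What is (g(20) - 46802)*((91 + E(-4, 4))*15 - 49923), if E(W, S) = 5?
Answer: 45431528463/20 ≈ 2.2716e+9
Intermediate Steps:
(g(20) - 46802)*((91 + E(-4, 4))*15 - 49923) = ((-51 - 1/20) - 46802)*((91 + 5)*15 - 49923) = ((-51 - 1*1/20) - 46802)*(96*15 - 49923) = ((-51 - 1/20) - 46802)*(1440 - 49923) = (-1021/20 - 46802)*(-48483) = -937061/20*(-48483) = 45431528463/20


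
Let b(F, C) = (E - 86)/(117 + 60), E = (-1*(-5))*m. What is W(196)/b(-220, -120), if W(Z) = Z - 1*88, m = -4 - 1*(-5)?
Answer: -236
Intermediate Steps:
m = 1 (m = -4 + 5 = 1)
E = 5 (E = -1*(-5)*1 = 5*1 = 5)
W(Z) = -88 + Z (W(Z) = Z - 88 = -88 + Z)
b(F, C) = -27/59 (b(F, C) = (5 - 86)/(117 + 60) = -81/177 = -81*1/177 = -27/59)
W(196)/b(-220, -120) = (-88 + 196)/(-27/59) = 108*(-59/27) = -236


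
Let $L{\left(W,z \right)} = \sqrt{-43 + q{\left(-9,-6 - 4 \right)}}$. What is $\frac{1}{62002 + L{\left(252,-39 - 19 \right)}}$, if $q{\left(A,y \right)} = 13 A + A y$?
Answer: $\frac{31001}{1922124037} - \frac{i \sqrt{70}}{3844248074} \approx 1.6128 \cdot 10^{-5} - 2.1764 \cdot 10^{-9} i$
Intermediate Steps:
$L{\left(W,z \right)} = i \sqrt{70}$ ($L{\left(W,z \right)} = \sqrt{-43 - 9 \left(13 - 10\right)} = \sqrt{-43 - 27} = \sqrt{-70} = i \sqrt{70}$)
$\frac{1}{62002 + L{\left(252,-39 - 19 \right)}} = \frac{1}{62002 + i \sqrt{70}}$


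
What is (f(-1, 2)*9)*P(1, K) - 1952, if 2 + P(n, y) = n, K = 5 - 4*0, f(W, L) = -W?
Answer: -1961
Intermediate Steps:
K = 5 (K = 5 + 0 = 5)
P(n, y) = -2 + n
(f(-1, 2)*9)*P(1, K) - 1952 = (-1*(-1)*9)*(-2 + 1) - 1952 = (1*9)*(-1) - 1952 = 9*(-1) - 1952 = -9 - 1952 = -1961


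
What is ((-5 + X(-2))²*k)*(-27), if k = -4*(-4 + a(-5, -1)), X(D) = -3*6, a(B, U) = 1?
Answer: -171396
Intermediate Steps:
X(D) = -18
k = 12 (k = -4*(-4 + 1) = -4*(-3) = 12)
((-5 + X(-2))²*k)*(-27) = ((-5 - 18)²*12)*(-27) = ((-23)²*12)*(-27) = (529*12)*(-27) = 6348*(-27) = -171396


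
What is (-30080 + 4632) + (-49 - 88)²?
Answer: -6679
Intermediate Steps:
(-30080 + 4632) + (-49 - 88)² = -25448 + (-137)² = -25448 + 18769 = -6679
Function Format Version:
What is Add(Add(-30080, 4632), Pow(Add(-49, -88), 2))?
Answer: -6679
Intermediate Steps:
Add(Add(-30080, 4632), Pow(Add(-49, -88), 2)) = Add(-25448, Pow(-137, 2)) = Add(-25448, 18769) = -6679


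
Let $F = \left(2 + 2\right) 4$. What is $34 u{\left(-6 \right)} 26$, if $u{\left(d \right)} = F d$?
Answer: $-84864$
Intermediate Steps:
$F = 16$ ($F = 4 \cdot 4 = 16$)
$u{\left(d \right)} = 16 d$
$34 u{\left(-6 \right)} 26 = 34 \cdot 16 \left(-6\right) 26 = 34 \left(-96\right) 26 = \left(-3264\right) 26 = -84864$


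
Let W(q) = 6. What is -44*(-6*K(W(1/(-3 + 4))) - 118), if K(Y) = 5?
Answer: 6512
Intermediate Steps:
-44*(-6*K(W(1/(-3 + 4))) - 118) = -44*(-6*5 - 118) = -44*(-30 - 118) = -44*(-148) = 6512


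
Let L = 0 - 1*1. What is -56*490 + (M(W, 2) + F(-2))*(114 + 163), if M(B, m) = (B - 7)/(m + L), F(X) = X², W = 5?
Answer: -26886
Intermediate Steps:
L = -1 (L = 0 - 1 = -1)
M(B, m) = (-7 + B)/(-1 + m) (M(B, m) = (B - 7)/(m - 1) = (-7 + B)/(-1 + m))
-56*490 + (M(W, 2) + F(-2))*(114 + 163) = -56*490 + ((-7 + 5)/(-1 + 2) + (-2)²)*(114 + 163) = -27440 + (-2/1 + 4)*277 = -27440 + (1*(-2) + 4)*277 = -27440 + (-2 + 4)*277 = -27440 + 2*277 = -27440 + 554 = -26886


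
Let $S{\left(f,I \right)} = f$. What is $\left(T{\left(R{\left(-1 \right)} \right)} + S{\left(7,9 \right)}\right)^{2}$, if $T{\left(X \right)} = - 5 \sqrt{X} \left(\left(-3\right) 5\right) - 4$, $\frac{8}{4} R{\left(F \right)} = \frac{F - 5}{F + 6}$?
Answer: $-3366 + 90 i \sqrt{15} \approx -3366.0 + 348.57 i$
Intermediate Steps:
$R{\left(F \right)} = \frac{-5 + F}{2 \left(6 + F\right)}$ ($R{\left(F \right)} = \frac{\left(F - 5\right) \frac{1}{F + 6}}{2} = \frac{\left(-5 + F\right) \frac{1}{6 + F}}{2} = \frac{\frac{1}{6 + F} \left(-5 + F\right)}{2} = \frac{-5 + F}{2 \left(6 + F\right)}$)
$T{\left(X \right)} = -4 + 75 \sqrt{X}$ ($T{\left(X \right)} = - 5 \sqrt{X} \left(-15\right) - 4 = 75 \sqrt{X} - 4 = -4 + 75 \sqrt{X}$)
$\left(T{\left(R{\left(-1 \right)} \right)} + S{\left(7,9 \right)}\right)^{2} = \left(\left(-4 + 75 \sqrt{\frac{-5 - 1}{2 \left(6 - 1\right)}}\right) + 7\right)^{2} = \left(\left(-4 + 75 \sqrt{\frac{1}{2} \cdot \frac{1}{5} \left(-6\right)}\right) + 7\right)^{2} = \left(\left(-4 + 75 \sqrt{- \frac{3}{5}}\right) + 7\right)^{2} = \left(\left(-4 + 75 \frac{i \sqrt{15}}{5}\right) + 7\right)^{2} = \left(\left(-4 + 15 i \sqrt{15}\right) + 7\right)^{2} = \left(3 + 15 i \sqrt{15}\right)^{2}$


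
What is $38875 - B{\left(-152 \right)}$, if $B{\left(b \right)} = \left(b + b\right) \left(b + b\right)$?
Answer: $-53541$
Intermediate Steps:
$B{\left(b \right)} = 4 b^{2}$ ($B{\left(b \right)} = 2 b 2 b = 4 b^{2}$)
$38875 - B{\left(-152 \right)} = 38875 - 4 \left(-152\right)^{2} = 38875 - 4 \cdot 23104 = 38875 - 92416 = -53541$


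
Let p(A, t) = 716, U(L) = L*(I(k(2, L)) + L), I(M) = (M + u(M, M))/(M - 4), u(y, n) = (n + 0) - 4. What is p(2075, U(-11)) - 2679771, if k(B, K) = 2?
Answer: -2679055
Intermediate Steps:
u(y, n) = -4 + n (u(y, n) = n - 4 = -4 + n)
I(M) = (-4 + 2*M)/(-4 + M) (I(M) = (M + (-4 + M))/(M - 4) = (-4 + 2*M)/(-4 + M))
U(L) = L² (U(L) = L*(2*(-2 + 2)/(-4 + 2) + L) = L*(2*0/(-2) + L) = L*(2*(-½)*0 + L) = L*(0 + L) = L*L = L²)
p(2075, U(-11)) - 2679771 = 716 - 2679771 = -2679055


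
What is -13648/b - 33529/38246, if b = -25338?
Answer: -163788197/484538574 ≈ -0.33803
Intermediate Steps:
-13648/b - 33529/38246 = -13648/(-25338) - 33529/38246 = -13648*(-1/25338) - 33529*1/38246 = 6824/12669 - 33529/38246 = -163788197/484538574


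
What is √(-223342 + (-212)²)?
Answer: 3*I*√19822 ≈ 422.37*I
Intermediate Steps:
√(-223342 + (-212)²) = √(-223342 + 44944) = √(-178398) = 3*I*√19822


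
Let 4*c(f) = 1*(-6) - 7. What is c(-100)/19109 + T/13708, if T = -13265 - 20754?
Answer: -325056811/130973086 ≈ -2.4819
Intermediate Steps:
T = -34019
c(f) = -13/4 (c(f) = (1*(-6) - 7)/4 = (-6 - 7)/4 = (¼)*(-13) = -13/4)
c(-100)/19109 + T/13708 = -13/4/19109 - 34019/13708 = -13/4*1/19109 - 34019*1/13708 = -13/76436 - 34019/13708 = -325056811/130973086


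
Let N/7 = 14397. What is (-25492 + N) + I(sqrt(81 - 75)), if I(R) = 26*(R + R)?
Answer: 75287 + 52*sqrt(6) ≈ 75414.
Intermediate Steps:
N = 100779 (N = 7*14397 = 100779)
I(R) = 52*R (I(R) = 26*(2*R) = 52*R)
(-25492 + N) + I(sqrt(81 - 75)) = (-25492 + 100779) + 52*sqrt(81 - 75) = 75287 + 52*sqrt(6)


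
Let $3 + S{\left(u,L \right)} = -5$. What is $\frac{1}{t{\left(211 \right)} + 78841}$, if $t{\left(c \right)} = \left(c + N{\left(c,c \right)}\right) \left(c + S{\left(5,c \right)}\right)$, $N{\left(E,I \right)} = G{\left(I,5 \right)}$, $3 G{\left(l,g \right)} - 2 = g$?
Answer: $\frac{3}{366443} \approx 8.1868 \cdot 10^{-6}$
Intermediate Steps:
$G{\left(l,g \right)} = \frac{2}{3} + \frac{g}{3}$
$S{\left(u,L \right)} = -8$ ($S{\left(u,L \right)} = -3 - 5 = -8$)
$N{\left(E,I \right)} = \frac{7}{3}$ ($N{\left(E,I \right)} = \frac{2}{3} + \frac{1}{3} \cdot 5 = \frac{2}{3} + \frac{5}{3} = \frac{7}{3}$)
$t{\left(c \right)} = \left(-8 + c\right) \left(\frac{7}{3} + c\right)$ ($t{\left(c \right)} = \left(c + \frac{7}{3}\right) \left(c - 8\right) = \left(\frac{7}{3} + c\right) \left(-8 + c\right) = \left(-8 + c\right) \left(\frac{7}{3} + c\right)$)
$\frac{1}{t{\left(211 \right)} + 78841} = \frac{1}{\left(- \frac{56}{3} + 211^{2} - \frac{3587}{3}\right) + 78841} = \frac{1}{\left(- \frac{56}{3} + 44521 - \frac{3587}{3}\right) + 78841} = \frac{1}{\frac{129920}{3} + 78841} = \frac{1}{\frac{366443}{3}} = \frac{3}{366443}$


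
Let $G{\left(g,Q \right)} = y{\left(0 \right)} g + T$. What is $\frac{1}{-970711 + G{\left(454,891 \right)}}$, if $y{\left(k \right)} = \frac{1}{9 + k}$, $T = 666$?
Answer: $- \frac{9}{8729951} \approx -1.0309 \cdot 10^{-6}$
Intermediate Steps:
$G{\left(g,Q \right)} = 666 + \frac{g}{9}$ ($G{\left(g,Q \right)} = \frac{g}{9 + 0} + 666 = \frac{g}{9} + 666 = 666 + \frac{g}{9}$)
$\frac{1}{-970711 + G{\left(454,891 \right)}} = \frac{1}{-970711 + \left(666 + \frac{1}{9} \cdot 454\right)} = \frac{1}{-970711 + \left(666 + \frac{454}{9}\right)} = \frac{1}{-970711 + \frac{6448}{9}} = \frac{1}{- \frac{8729951}{9}} = - \frac{9}{8729951}$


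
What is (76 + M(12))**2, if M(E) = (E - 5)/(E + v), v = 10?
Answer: 2819041/484 ≈ 5824.5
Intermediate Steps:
M(E) = (-5 + E)/(10 + E) (M(E) = (E - 5)/(E + 10) = (-5 + E)/(10 + E))
(76 + M(12))**2 = (76 + (-5 + 12)/(10 + 12))**2 = (76 + 7/22)**2 = (1679/22)**2 = 2819041/484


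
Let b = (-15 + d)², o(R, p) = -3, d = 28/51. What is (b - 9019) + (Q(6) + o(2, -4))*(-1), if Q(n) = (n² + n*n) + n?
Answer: -23110325/2601 ≈ -8885.2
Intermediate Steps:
d = 28/51 (d = 28*(1/51) = 28/51 ≈ 0.54902)
b = 543169/2601 (b = (-15 + 28/51)² = (-737/51)² = 543169/2601 ≈ 208.83)
Q(n) = n + 2*n² (Q(n) = (n² + n²) + n = 2*n² + n = n + 2*n²)
(b - 9019) + (Q(6) + o(2, -4))*(-1) = (543169/2601 - 9019) + (6*(1 + 2*6) - 3)*(-1) = -22915250/2601 + (6*(1 + 12) - 3)*(-1) = -22915250/2601 + (6*13 - 3)*(-1) = -22915250/2601 + (78 - 3)*(-1) = -22915250/2601 + 75*(-1) = -22915250/2601 - 75 = -23110325/2601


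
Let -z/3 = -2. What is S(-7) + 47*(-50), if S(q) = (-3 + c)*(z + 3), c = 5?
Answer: -2332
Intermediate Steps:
z = 6 (z = -3*(-2) = 6)
S(q) = 18 (S(q) = (-3 + 5)*(6 + 3) = 2*9 = 18)
S(-7) + 47*(-50) = 18 + 47*(-50) = 18 - 2350 = -2332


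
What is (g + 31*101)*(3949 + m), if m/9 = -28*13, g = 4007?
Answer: 4803874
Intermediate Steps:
m = -3276 (m = 9*(-28*13) = 9*(-364) = -3276)
(g + 31*101)*(3949 + m) = (4007 + 31*101)*(3949 - 3276) = (4007 + 3131)*673 = 7138*673 = 4803874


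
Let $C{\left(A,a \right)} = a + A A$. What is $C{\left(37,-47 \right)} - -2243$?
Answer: $3565$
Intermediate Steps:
$C{\left(A,a \right)} = a + A^{2}$
$C{\left(37,-47 \right)} - -2243 = \left(-47 + 37^{2}\right) - -2243 = \left(-47 + 1369\right) + 2243 = 1322 + 2243 = 3565$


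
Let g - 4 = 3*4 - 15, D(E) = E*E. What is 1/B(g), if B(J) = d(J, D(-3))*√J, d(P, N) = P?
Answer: 1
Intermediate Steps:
D(E) = E²
g = 1 (g = 4 + (3*4 - 15) = 4 + (12 - 15) = 4 - 3 = 1)
B(J) = J^(3/2) (B(J) = J*√J = J^(3/2))
1/B(g) = 1/(1^(3/2)) = 1/1 = 1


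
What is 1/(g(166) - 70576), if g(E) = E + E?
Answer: -1/70244 ≈ -1.4236e-5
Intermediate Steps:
g(E) = 2*E
1/(g(166) - 70576) = 1/(2*166 - 70576) = 1/(332 - 70576) = 1/(-70244) = -1/70244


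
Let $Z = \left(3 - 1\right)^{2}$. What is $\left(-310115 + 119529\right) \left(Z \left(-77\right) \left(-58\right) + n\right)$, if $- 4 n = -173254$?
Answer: $-11659575015$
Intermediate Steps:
$n = \frac{86627}{2}$ ($n = \left(- \frac{1}{4}\right) \left(-173254\right) = \frac{86627}{2} \approx 43314.0$)
$Z = 4$ ($Z = 2^{2} = 4$)
$\left(-310115 + 119529\right) \left(Z \left(-77\right) \left(-58\right) + n\right) = \left(-310115 + 119529\right) \left(4 \left(-77\right) \left(-58\right) + \frac{86627}{2}\right) = - 190586 \left(\left(-308\right) \left(-58\right) + \frac{86627}{2}\right) = - 190586 \left(17864 + \frac{86627}{2}\right) = \left(-190586\right) \frac{122355}{2} = -11659575015$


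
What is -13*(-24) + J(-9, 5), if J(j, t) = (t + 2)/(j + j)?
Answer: 5609/18 ≈ 311.61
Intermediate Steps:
J(j, t) = (2 + t)/(2*j) (J(j, t) = (2 + t)/((2*j)) = (2 + t)*(1/(2*j)) = (2 + t)/(2*j))
-13*(-24) + J(-9, 5) = -13*(-24) + (½)*(2 + 5)/(-9) = 312 + (½)*(-⅑)*7 = 312 - 7/18 = 5609/18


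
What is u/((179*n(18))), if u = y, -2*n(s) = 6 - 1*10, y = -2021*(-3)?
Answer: 6063/358 ≈ 16.936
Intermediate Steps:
y = 6063
n(s) = 2 (n(s) = -(6 - 1*10)/2 = -(6 - 10)/2 = -½*(-4) = 2)
u = 6063
u/((179*n(18))) = 6063/((179*2)) = 6063/358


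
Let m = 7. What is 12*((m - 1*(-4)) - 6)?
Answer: 60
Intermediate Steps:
12*((m - 1*(-4)) - 6) = 12*((7 - 1*(-4)) - 6) = 12*((7 + 4) - 6) = 12*(11 - 6) = 12*5 = 60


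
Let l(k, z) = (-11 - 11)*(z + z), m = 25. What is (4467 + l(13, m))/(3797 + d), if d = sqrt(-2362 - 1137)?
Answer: 12784499/14420708 - 3367*I*sqrt(3499)/14420708 ≈ 0.88654 - 0.013811*I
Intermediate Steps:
l(k, z) = -44*z
d = I*sqrt(3499) (d = sqrt(-3499) = I*sqrt(3499) ≈ 59.152*I)
(4467 + l(13, m))/(3797 + d) = (4467 - 44*25)/(3797 + I*sqrt(3499)) = (4467 - 1100)/(3797 + I*sqrt(3499)) = 3367/(3797 + I*sqrt(3499))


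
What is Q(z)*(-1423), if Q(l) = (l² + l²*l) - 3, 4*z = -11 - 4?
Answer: 3795141/64 ≈ 59299.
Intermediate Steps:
z = -15/4 (z = (-11 - 4)/4 = (¼)*(-15) = -15/4 ≈ -3.7500)
Q(l) = -3 + l² + l³ (Q(l) = (l² + l³) - 3 = -3 + l² + l³)
Q(z)*(-1423) = (-3 + (-15/4)² + (-15/4)³)*(-1423) = (-3 + 225/16 - 3375/64)*(-1423) = -2667/64*(-1423) = 3795141/64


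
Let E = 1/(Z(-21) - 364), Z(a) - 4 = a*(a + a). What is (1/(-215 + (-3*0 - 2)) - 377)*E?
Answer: -4545/6293 ≈ -0.72223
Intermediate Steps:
Z(a) = 4 + 2*a² (Z(a) = 4 + a*(a + a) = 4 + a*(2*a) = 4 + 2*a²)
E = 1/522 (E = 1/((4 + 2*(-21)²) - 364) = 1/((4 + 2*441) - 364) = 1/((4 + 882) - 364) = 1/(886 - 364) = 1/522 ≈ 0.0019157)
(1/(-215 + (-3*0 - 2)) - 377)*E = (1/(-215 + (-3*0 - 2)) - 377)*(1/522) = (1/(-215 + (0 - 2)) - 377)*(1/522) = (1/(-215 - 2) - 377)*(1/522) = (1/(-217) - 377)*(1/522) = (-1/217 - 377)*(1/522) = -81810/217*1/522 = -4545/6293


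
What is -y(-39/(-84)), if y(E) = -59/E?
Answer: 1652/13 ≈ 127.08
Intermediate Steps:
-y(-39/(-84)) = -(-59)/((-39/(-84))) = -(-59)/((-39*(-1/84))) = -(-59)/13/28 = -(-59)*28/13 = -1*(-1652/13) = 1652/13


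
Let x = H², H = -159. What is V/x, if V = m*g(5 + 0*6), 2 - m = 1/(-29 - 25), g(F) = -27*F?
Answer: -545/50562 ≈ -0.010779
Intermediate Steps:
m = 109/54 (m = 2 - 1/(-29 - 25) = 2 - 1/(-54) = 2 - 1*(-1/54) = 2 + 1/54 = 109/54 ≈ 2.0185)
V = -545/2 (V = 109*(-27*(5 + 0*6))/54 = 109*(-27*(5 + 0))/54 = 109*(-27*5)/54 = (109/54)*(-135) = -545/2 ≈ -272.50)
x = 25281 (x = (-159)² = 25281)
V/x = -545/2/25281 = -545/2*1/25281 = -545/50562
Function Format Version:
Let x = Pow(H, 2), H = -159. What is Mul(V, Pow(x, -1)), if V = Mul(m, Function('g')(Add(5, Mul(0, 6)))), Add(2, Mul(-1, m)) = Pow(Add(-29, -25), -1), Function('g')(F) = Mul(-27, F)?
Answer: Rational(-545, 50562) ≈ -0.010779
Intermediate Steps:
m = Rational(109, 54) (m = Add(2, Mul(-1, Pow(Add(-29, -25), -1))) = Add(2, Mul(-1, Pow(-54, -1))) = Add(2, Mul(-1, Rational(-1, 54))) = Add(2, Rational(1, 54)) = Rational(109, 54) ≈ 2.0185)
V = Rational(-545, 2) (V = Mul(Rational(109, 54), Mul(-27, Add(5, Mul(0, 6)))) = Mul(Rational(109, 54), Mul(-27, Add(5, 0))) = Mul(Rational(109, 54), Mul(-27, 5)) = Mul(Rational(109, 54), -135) = Rational(-545, 2) ≈ -272.50)
x = 25281 (x = Pow(-159, 2) = 25281)
Mul(V, Pow(x, -1)) = Mul(Rational(-545, 2), Pow(25281, -1)) = Mul(Rational(-545, 2), Rational(1, 25281)) = Rational(-545, 50562)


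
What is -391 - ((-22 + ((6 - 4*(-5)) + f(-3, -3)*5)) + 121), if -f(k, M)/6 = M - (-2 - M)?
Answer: -636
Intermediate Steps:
f(k, M) = -12 - 12*M (f(k, M) = -6*(M - (-2 - M)) = -6*(M + (2 + M)) = -6*(2 + 2*M) = -12 - 12*M)
-391 - ((-22 + ((6 - 4*(-5)) + f(-3, -3)*5)) + 121) = -391 - ((-22 + ((6 - 4*(-5)) + (-12 - 12*(-3))*5)) + 121) = -391 - ((-22 + ((6 + 20) + (-12 + 36)*5)) + 121) = -391 - ((-22 + (26 + 24*5)) + 121) = -391 - ((-22 + (26 + 120)) + 121) = -391 - ((-22 + 146) + 121) = -391 - (124 + 121) = -391 - 1*245 = -391 - 245 = -636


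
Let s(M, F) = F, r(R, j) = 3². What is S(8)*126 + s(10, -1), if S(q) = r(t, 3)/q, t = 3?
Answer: 563/4 ≈ 140.75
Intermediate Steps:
r(R, j) = 9
S(q) = 9/q
S(8)*126 + s(10, -1) = (9/8)*126 - 1 = 567/4 - 1 = 563/4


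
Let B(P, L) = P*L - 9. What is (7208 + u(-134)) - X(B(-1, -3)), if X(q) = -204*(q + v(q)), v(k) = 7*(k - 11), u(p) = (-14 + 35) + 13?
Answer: -18258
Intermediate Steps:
u(p) = 34 (u(p) = 21 + 13 = 34)
v(k) = -77 + 7*k (v(k) = 7*(-11 + k) = -77 + 7*k)
B(P, L) = -9 + L*P (B(P, L) = L*P - 9 = -9 + L*P)
X(q) = 15708 - 1632*q (X(q) = -204*(q + (-77 + 7*q)) = -204*(-77 + 8*q) = 15708 - 1632*q)
(7208 + u(-134)) - X(B(-1, -3)) = (7208 + 34) - (15708 - 1632*(-9 - 3*(-1))) = 7242 - (15708 - 1632*(-9 + 3)) = 7242 - (15708 - 1632*(-6)) = 7242 - (15708 + 9792) = 7242 - 1*25500 = 7242 - 25500 = -18258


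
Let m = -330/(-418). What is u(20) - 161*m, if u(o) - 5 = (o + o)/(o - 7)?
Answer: -29400/247 ≈ -119.03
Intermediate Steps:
u(o) = 5 + 2*o/(-7 + o) (u(o) = 5 + (o + o)/(o - 7) = 5 + (2*o)/(-7 + o) = 5 + 2*o/(-7 + o))
m = 15/19 (m = -330*(-1/418) = 15/19 ≈ 0.78947)
u(20) - 161*m = 7*(-5 + 20)/(-7 + 20) - 161*15/19 = 7*15/13 - 2415/19 = 7*(1/13)*15 - 2415/19 = 105/13 - 2415/19 = -29400/247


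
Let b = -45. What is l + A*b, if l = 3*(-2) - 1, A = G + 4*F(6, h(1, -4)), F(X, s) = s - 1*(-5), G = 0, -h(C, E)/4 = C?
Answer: -187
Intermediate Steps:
h(C, E) = -4*C
F(X, s) = 5 + s (F(X, s) = s + 5 = 5 + s)
A = 4 (A = 0 + 4*(5 - 4*1) = 0 + 4*(5 - 4) = 0 + 4*1 = 0 + 4 = 4)
l = -7 (l = -6 - 1 = -7)
l + A*b = -7 + 4*(-45) = -7 - 180 = -187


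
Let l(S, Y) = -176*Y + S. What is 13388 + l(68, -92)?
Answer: 29648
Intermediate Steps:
l(S, Y) = S - 176*Y
13388 + l(68, -92) = 13388 + (68 - 176*(-92)) = 13388 + (68 + 16192) = 13388 + 16260 = 29648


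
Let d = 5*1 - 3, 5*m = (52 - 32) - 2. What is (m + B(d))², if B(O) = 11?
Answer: 5329/25 ≈ 213.16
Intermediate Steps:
m = 18/5 (m = ((52 - 32) - 2)/5 = (20 - 2)/5 = (⅕)*18 = 18/5 ≈ 3.6000)
d = 2 (d = 5 - 3 = 2)
(m + B(d))² = (18/5 + 11)² = (73/5)² = 5329/25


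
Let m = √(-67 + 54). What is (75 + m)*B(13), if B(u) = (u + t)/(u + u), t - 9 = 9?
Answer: 2325/26 + 31*I*√13/26 ≈ 89.423 + 4.2989*I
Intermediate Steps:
m = I*√13 (m = √(-13) = I*√13 ≈ 3.6056*I)
t = 18 (t = 9 + 9 = 18)
B(u) = (18 + u)/(2*u) (B(u) = (u + 18)/(u + u) = (18 + u)/((2*u)) = (18 + u)*(1/(2*u)) = (18 + u)/(2*u))
(75 + m)*B(13) = (75 + I*√13)*((½)*(18 + 13)/13) = (75 + I*√13)*((½)*(1/13)*31) = (75 + I*√13)*(31/26) = 2325/26 + 31*I*√13/26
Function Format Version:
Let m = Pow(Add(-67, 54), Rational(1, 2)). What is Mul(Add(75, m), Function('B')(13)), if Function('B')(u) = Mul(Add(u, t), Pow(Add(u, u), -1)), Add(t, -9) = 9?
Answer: Add(Rational(2325, 26), Mul(Rational(31, 26), I, Pow(13, Rational(1, 2)))) ≈ Add(89.423, Mul(4.2989, I))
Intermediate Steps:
m = Mul(I, Pow(13, Rational(1, 2))) (m = Pow(-13, Rational(1, 2)) = Mul(I, Pow(13, Rational(1, 2))) ≈ Mul(3.6056, I))
t = 18 (t = Add(9, 9) = 18)
Function('B')(u) = Mul(Rational(1, 2), Pow(u, -1), Add(18, u)) (Function('B')(u) = Mul(Add(u, 18), Pow(Add(u, u), -1)) = Mul(Add(18, u), Pow(Mul(2, u), -1)) = Mul(Add(18, u), Mul(Rational(1, 2), Pow(u, -1))) = Mul(Rational(1, 2), Pow(u, -1), Add(18, u)))
Mul(Add(75, m), Function('B')(13)) = Mul(Add(75, Mul(I, Pow(13, Rational(1, 2)))), Mul(Rational(1, 2), Pow(13, -1), Add(18, 13))) = Mul(Add(75, Mul(I, Pow(13, Rational(1, 2)))), Mul(Rational(1, 2), Rational(1, 13), 31)) = Mul(Add(75, Mul(I, Pow(13, Rational(1, 2)))), Rational(31, 26)) = Add(Rational(2325, 26), Mul(Rational(31, 26), I, Pow(13, Rational(1, 2))))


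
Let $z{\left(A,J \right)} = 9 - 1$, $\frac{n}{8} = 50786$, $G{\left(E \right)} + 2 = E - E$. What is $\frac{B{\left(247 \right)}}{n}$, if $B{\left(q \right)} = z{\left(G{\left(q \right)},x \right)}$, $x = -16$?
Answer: $\frac{1}{50786} \approx 1.969 \cdot 10^{-5}$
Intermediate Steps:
$G{\left(E \right)} = -2$ ($G{\left(E \right)} = -2 + \left(E - E\right) = -2 + 0 = -2$)
$n = 406288$ ($n = 8 \cdot 50786 = 406288$)
$z{\left(A,J \right)} = 8$
$B{\left(q \right)} = 8$
$\frac{B{\left(247 \right)}}{n} = \frac{8}{406288} = 8 \cdot \frac{1}{406288} = \frac{1}{50786}$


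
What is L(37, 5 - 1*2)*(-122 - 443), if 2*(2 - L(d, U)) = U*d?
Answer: 60455/2 ≈ 30228.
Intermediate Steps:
L(d, U) = 2 - U*d/2
L(37, 5 - 1*2)*(-122 - 443) = (2 - ½*(5 - 1*2)*37)*(-122 - 443) = (2 - ½*(5 - 2)*37)*(-565) = (2 - ½*3*37)*(-565) = (2 - 111/2)*(-565) = -107/2*(-565) = 60455/2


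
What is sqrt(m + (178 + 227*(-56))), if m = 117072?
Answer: sqrt(104538) ≈ 323.32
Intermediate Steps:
sqrt(m + (178 + 227*(-56))) = sqrt(117072 + (178 + 227*(-56))) = sqrt(117072 + (178 - 12712)) = sqrt(117072 - 12534) = sqrt(104538)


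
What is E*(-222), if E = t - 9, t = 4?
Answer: 1110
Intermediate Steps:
E = -5 (E = 4 - 9 = -5)
E*(-222) = -5*(-222) = 1110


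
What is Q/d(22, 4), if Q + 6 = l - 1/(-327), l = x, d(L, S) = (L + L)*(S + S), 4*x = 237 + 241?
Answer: 74231/230208 ≈ 0.32245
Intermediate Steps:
x = 239/2 (x = (237 + 241)/4 = (¼)*478 = 239/2 ≈ 119.50)
d(L, S) = 4*L*S (d(L, S) = (2*L)*(2*S) = 4*L*S)
l = 239/2 ≈ 119.50
Q = 74231/654 (Q = -6 + (239/2 - 1/(-327)) = -6 + (239/2 - 1*(-1/327)) = -6 + (239/2 + 1/327) = -6 + 78155/654 = 74231/654 ≈ 113.50)
Q/d(22, 4) = 74231/(654*((4*22*4))) = (74231/654)/352 = (74231/654)*(1/352) = 74231/230208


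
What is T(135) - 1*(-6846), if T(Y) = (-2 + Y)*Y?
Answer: 24801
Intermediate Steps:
T(Y) = Y*(-2 + Y)
T(135) - 1*(-6846) = 135*(-2 + 135) - 1*(-6846) = 135*133 + 6846 = 17955 + 6846 = 24801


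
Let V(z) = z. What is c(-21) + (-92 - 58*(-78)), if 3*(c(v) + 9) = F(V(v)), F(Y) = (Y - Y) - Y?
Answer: 4430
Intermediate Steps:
F(Y) = -Y (F(Y) = 0 - Y = -Y)
c(v) = -9 - v/3 (c(v) = -9 + (-v)/3 = -9 - v/3)
c(-21) + (-92 - 58*(-78)) = (-9 - ⅓*(-21)) + (-92 - 58*(-78)) = (-9 + 7) + (-92 + 4524) = -2 + 4432 = 4430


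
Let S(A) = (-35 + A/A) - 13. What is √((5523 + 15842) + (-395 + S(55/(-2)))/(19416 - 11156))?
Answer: √364419755770/4130 ≈ 146.17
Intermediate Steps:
S(A) = -47 (S(A) = (-35 + 1) - 13 = -34 - 13 = -47)
√((5523 + 15842) + (-395 + S(55/(-2)))/(19416 - 11156)) = √((5523 + 15842) + (-395 - 47)/(19416 - 11156)) = √(21365 - 442/8260) = √(21365 - 442*1/8260) = √(21365 - 221/4130) = √(88237229/4130) = √364419755770/4130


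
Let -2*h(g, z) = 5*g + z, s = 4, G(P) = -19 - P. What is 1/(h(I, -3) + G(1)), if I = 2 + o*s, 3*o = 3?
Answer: -2/67 ≈ -0.029851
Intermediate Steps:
o = 1 (o = (1/3)*3 = 1)
I = 6 (I = 2 + 1*4 = 2 + 4 = 6)
h(g, z) = -5*g/2 - z/2 (h(g, z) = -(5*g + z)/2 = -(z + 5*g)/2 = -5*g/2 - z/2)
1/(h(I, -3) + G(1)) = 1/((-5/2*6 - 1/2*(-3)) + (-19 - 1*1)) = 1/((-15 + 3/2) + (-19 - 1)) = 1/(-27/2 - 20) = 1/(-67/2) = -2/67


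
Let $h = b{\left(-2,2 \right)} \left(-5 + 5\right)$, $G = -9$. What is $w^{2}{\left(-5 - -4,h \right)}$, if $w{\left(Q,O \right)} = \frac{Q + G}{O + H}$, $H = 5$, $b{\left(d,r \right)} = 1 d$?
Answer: $4$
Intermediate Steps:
$b{\left(d,r \right)} = d$
$h = 0$ ($h = - 2 \left(-5 + 5\right) = \left(-2\right) 0 = 0$)
$w{\left(Q,O \right)} = \frac{-9 + Q}{5 + O}$ ($w{\left(Q,O \right)} = \frac{Q - 9}{O + 5} = \frac{-9 + Q}{5 + O}$)
$w^{2}{\left(-5 - -4,h \right)} = \left(\frac{-9 - 1}{5 + 0}\right)^{2} = \left(\frac{-9 + \left(-5 + 4\right)}{5}\right)^{2} = \left(\frac{-9 - 1}{5}\right)^{2} = \left(\frac{1}{5} \left(-10\right)\right)^{2} = \left(-2\right)^{2} = 4$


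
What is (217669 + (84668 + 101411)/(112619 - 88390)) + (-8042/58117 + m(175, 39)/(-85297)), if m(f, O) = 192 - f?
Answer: 26144724098323669693/120108138092521 ≈ 2.1768e+5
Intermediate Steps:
(217669 + (84668 + 101411)/(112619 - 88390)) + (-8042/58117 + m(175, 39)/(-85297)) = (217669 + (84668 + 101411)/(112619 - 88390)) + (-8042/58117 + (192 - 1*175)/(-85297)) = (217669 + 186079/24229) + (-8042*1/58117 + (192 - 175)*(-1/85297)) = (217669 + 186079*(1/24229)) + (-8042/58117 + 17*(-1/85297)) = (217669 + 186079/24229) + (-8042/58117 - 17/85297) = 5274088280/24229 - 686946463/4957205749 = 26144724098323669693/120108138092521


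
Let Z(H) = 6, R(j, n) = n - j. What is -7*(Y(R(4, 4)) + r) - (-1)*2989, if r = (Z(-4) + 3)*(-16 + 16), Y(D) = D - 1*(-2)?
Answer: 2975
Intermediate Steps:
Y(D) = 2 + D (Y(D) = D + 2 = 2 + D)
r = 0 (r = (6 + 3)*(-16 + 16) = 9*0 = 0)
-7*(Y(R(4, 4)) + r) - (-1)*2989 = -7*((2 + (4 - 1*4)) + 0) - (-1)*2989 = -7*((2 + (4 - 4)) + 0) - 1*(-2989) = -7*((2 + 0) + 0) + 2989 = -7*(2 + 0) + 2989 = -7*2 + 2989 = -14 + 2989 = 2975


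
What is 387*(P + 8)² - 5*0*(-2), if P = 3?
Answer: 46827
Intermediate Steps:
387*(P + 8)² - 5*0*(-2) = 387*(3 + 8)² - 5*0*(-2) = 387*11² + 0*(-2) = 387*121 + 0 = 46827 + 0 = 46827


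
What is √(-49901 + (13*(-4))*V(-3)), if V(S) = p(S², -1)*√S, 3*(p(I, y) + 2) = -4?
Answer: √(-449109 + 1560*I*√3)/3 ≈ 0.67198 + 223.39*I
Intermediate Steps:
p(I, y) = -10/3 (p(I, y) = -2 + (⅓)*(-4) = -2 - 4/3 = -10/3)
V(S) = -10*√S/3
√(-49901 + (13*(-4))*V(-3)) = √(-49901 + (13*(-4))*(-10*I*√3/3)) = √(-49901 - (-520)*I*√3/3) = √(-49901 + 520*I*√3/3)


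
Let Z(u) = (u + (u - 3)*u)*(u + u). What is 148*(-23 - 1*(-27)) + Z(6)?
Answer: 880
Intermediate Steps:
Z(u) = 2*u*(u + u*(-3 + u)) (Z(u) = (u + (-3 + u)*u)*(2*u) = (u + u*(-3 + u))*(2*u) = 2*u*(u + u*(-3 + u)))
148*(-23 - 1*(-27)) + Z(6) = 148*(-23 - 1*(-27)) + 2*6**2*(-2 + 6) = 148*(-23 + 27) + 2*36*4 = 148*4 + 288 = 592 + 288 = 880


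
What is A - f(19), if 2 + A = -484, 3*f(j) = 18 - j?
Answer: -1457/3 ≈ -485.67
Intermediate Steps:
f(j) = 6 - j/3 (f(j) = (18 - j)/3 = 6 - j/3)
A = -486 (A = -2 - 484 = -486)
A - f(19) = -486 - (6 - ⅓*19) = -486 - (6 - 19/3) = -486 - 1*(-⅓) = -486 + ⅓ = -1457/3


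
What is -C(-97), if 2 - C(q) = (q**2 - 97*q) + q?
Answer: 18719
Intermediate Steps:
C(q) = 2 - q**2 + 96*q (C(q) = 2 - ((q**2 - 97*q) + q) = 2 - (q**2 - 96*q) = 2 + (-q**2 + 96*q) = 2 - q**2 + 96*q)
-C(-97) = -(2 - 1*(-97)**2 + 96*(-97)) = -(2 - 1*9409 - 9312) = -(2 - 9409 - 9312) = -1*(-18719) = 18719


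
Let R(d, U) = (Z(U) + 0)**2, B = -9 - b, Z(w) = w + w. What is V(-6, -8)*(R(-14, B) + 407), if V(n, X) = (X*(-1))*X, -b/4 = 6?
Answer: -83648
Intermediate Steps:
b = -24 (b = -4*6 = -24)
Z(w) = 2*w
B = 15 (B = -9 - 1*(-24) = -9 + 24 = 15)
V(n, X) = -X**2 (V(n, X) = (-X)*X = -X**2)
R(d, U) = 4*U**2 (R(d, U) = (2*U + 0)**2 = (2*U)**2 = 4*U**2)
V(-6, -8)*(R(-14, B) + 407) = (-1*(-8)**2)*(4*15**2 + 407) = (-1*64)*(4*225 + 407) = -64*(900 + 407) = -64*1307 = -83648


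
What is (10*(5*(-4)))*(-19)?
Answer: 3800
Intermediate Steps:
(10*(5*(-4)))*(-19) = (10*(-20))*(-19) = -200*(-19) = 3800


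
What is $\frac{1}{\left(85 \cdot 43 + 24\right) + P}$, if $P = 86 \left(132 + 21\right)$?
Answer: $\frac{1}{16837} \approx 5.9393 \cdot 10^{-5}$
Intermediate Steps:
$P = 13158$ ($P = 86 \cdot 153 = 13158$)
$\frac{1}{\left(85 \cdot 43 + 24\right) + P} = \frac{1}{\left(85 \cdot 43 + 24\right) + 13158} = \frac{1}{\left(3655 + 24\right) + 13158} = \frac{1}{3679 + 13158} = \frac{1}{16837}$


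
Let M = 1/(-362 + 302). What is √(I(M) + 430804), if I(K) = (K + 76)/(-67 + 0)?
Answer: √1740486658605/2010 ≈ 656.36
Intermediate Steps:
M = -1/60 (M = 1/(-60) = -1/60 ≈ -0.016667)
I(K) = -76/67 - K/67 (I(K) = (76 + K)/(-67) = (76 + K)*(-1/67) = -76/67 - K/67)
√(I(M) + 430804) = √((-76/67 - 1/67*(-1/60)) + 430804) = √((-76/67 + 1/4020) + 430804) = √(-4559/4020 + 430804) = √(1731827521/4020) = √1740486658605/2010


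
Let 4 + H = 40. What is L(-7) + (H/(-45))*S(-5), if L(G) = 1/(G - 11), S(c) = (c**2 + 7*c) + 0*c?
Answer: 143/18 ≈ 7.9444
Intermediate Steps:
H = 36 (H = -4 + 40 = 36)
S(c) = c**2 + 7*c (S(c) = (c**2 + 7*c) + 0 = c**2 + 7*c)
L(G) = 1/(-11 + G)
L(-7) + (H/(-45))*S(-5) = 1/(-11 - 7) + (36/(-45))*(-5*(7 - 5)) = 1/(-18) + (36*(-1/45))*(-5*2) = -1/18 - 4/5*(-10) = -1/18 + 8 = 143/18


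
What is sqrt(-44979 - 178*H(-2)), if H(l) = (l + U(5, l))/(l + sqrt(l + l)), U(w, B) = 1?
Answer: sqrt(-180094 - 178*I)/2 ≈ 0.10486 - 212.19*I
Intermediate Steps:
H(l) = (1 + l)/(l + sqrt(2)*sqrt(l)) (H(l) = (l + 1)/(l + sqrt(l + l)) = (1 + l)/(l + sqrt(2*l)) = (1 + l)/(l + sqrt(2)*sqrt(l)))
sqrt(-44979 - 178*H(-2)) = sqrt(-44979 - 178*(1 - 2)/(-2 + sqrt(2)*sqrt(-2))) = sqrt(-44979 - 178*(-1)/(-2 + sqrt(2)*(I*sqrt(2)))) = sqrt(-44979 - 178*(-1)/(-2 + 2*I)) = sqrt(-44979 - 178*(-2 - 2*I)/8*(-1)) = sqrt(-44979 - (-89)*(-2 - 2*I)/4) = sqrt(-44979 + 89*(-2 - 2*I)/4)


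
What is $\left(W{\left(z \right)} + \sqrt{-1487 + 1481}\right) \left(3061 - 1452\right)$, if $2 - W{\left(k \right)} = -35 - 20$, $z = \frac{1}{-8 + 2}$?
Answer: $91713 + 1609 i \sqrt{6} \approx 91713.0 + 3941.2 i$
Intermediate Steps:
$z = - \frac{1}{6}$ ($z = \frac{1}{-6} = - \frac{1}{6} \approx -0.16667$)
$W{\left(k \right)} = 57$ ($W{\left(k \right)} = 2 - \left(-35 - 20\right) = 2 - -55 = 2 + 55 = 57$)
$\left(W{\left(z \right)} + \sqrt{-1487 + 1481}\right) \left(3061 - 1452\right) = \left(57 + \sqrt{-1487 + 1481}\right) \left(3061 - 1452\right) = \left(57 + \sqrt{-6}\right) 1609 = \left(57 + i \sqrt{6}\right) 1609 = 91713 + 1609 i \sqrt{6}$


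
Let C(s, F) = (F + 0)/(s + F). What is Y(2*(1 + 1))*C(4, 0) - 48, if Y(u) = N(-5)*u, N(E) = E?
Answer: -48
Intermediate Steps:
C(s, F) = F/(F + s)
Y(u) = -5*u
Y(2*(1 + 1))*C(4, 0) - 48 = (-10*(1 + 1))*(0/(0 + 4)) - 48 = (-10*2)*(0/4) - 48 = (-5*4)*(0*(¼)) - 48 = -20*0 - 48 = 0 - 48 = -48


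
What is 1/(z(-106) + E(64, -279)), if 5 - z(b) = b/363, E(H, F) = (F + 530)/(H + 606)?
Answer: 243210/1378183 ≈ 0.17647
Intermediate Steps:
E(H, F) = (530 + F)/(606 + H)
z(b) = 5 - b/363
1/(z(-106) + E(64, -279)) = 1/((5 - 1/363*(-106)) + (530 - 279)/(606 + 64)) = 1/((5 + 106/363) + 251/670) = 1/(1921/363 + (1/670)*251) = 1/(1921/363 + 251/670) = 1/(1378183/243210) = 243210/1378183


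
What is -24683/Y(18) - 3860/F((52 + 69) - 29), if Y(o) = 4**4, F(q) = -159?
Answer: -2936437/40704 ≈ -72.141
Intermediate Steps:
Y(o) = 256
-24683/Y(18) - 3860/F((52 + 69) - 29) = -24683/256 - 3860/(-159) = -24683*1/256 - 3860*(-1/159) = -24683/256 + 3860/159 = -2936437/40704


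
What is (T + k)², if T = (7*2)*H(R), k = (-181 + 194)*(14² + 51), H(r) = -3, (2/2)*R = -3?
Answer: 10042561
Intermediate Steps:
R = -3
k = 3211 (k = 13*(196 + 51) = 13*247 = 3211)
T = -42 (T = (7*2)*(-3) = 14*(-3) = -42)
(T + k)² = (-42 + 3211)² = 3169² = 10042561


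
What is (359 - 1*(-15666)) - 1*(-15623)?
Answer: 31648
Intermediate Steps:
(359 - 1*(-15666)) - 1*(-15623) = (359 + 15666) + 15623 = 16025 + 15623 = 31648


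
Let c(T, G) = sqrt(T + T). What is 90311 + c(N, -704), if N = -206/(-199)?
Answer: 90311 + 2*sqrt(20497)/199 ≈ 90313.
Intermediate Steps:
N = 206/199 (N = -206*(-1/199) = 206/199 ≈ 1.0352)
c(T, G) = sqrt(2)*sqrt(T) (c(T, G) = sqrt(2*T) = sqrt(2)*sqrt(T))
90311 + c(N, -704) = 90311 + sqrt(2)*sqrt(206/199) = 90311 + sqrt(2)*(sqrt(40994)/199) = 90311 + 2*sqrt(20497)/199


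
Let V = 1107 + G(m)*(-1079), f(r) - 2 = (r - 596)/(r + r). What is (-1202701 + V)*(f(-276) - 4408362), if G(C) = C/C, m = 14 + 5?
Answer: 121941713867321/23 ≈ 5.3018e+12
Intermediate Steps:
m = 19
G(C) = 1
f(r) = 2 + (-596 + r)/(2*r) (f(r) = 2 + (r - 596)/(r + r) = 2 + (-596 + r)/((2*r)) = 2 + (-596 + r)*(1/(2*r)) = 2 + (-596 + r)/(2*r))
V = 28 (V = 1107 + 1*(-1079) = 1107 - 1079 = 28)
(-1202701 + V)*(f(-276) - 4408362) = (-1202701 + 28)*((5/2 - 298/(-276)) - 4408362) = -1202673*((5/2 - 298*(-1/276)) - 4408362) = -1202673*((5/2 + 149/138) - 4408362) = -1202673*(247/69 - 4408362) = -1202673*(-304176731/69) = 121941713867321/23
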